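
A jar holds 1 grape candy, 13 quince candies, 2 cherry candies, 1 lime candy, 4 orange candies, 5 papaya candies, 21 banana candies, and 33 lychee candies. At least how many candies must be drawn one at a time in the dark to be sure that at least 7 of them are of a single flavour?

By pigeonhole, put each drawn candy into a box by flavour. The largest draw with every box below 7 takes min(count, 6) from each flavour; flavours with fewer than 6 contribute all they have.
Σ min(cᵢ, 6) = 1 + 6 + 2 + 1 + 4 + 5 + 6 + 6 = 31.
Draw number 31 + 1 = 32 must push one box to 7.

32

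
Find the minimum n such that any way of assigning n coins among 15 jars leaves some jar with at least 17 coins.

With 240 coins one could put exactly 16 in each of the 15 jars, and no jar would reach 17.
Pigeonhole: one more coin must land in a jar that already has 16, giving it 17.
So 15 × 16 + 1 = 241 coins are required.

241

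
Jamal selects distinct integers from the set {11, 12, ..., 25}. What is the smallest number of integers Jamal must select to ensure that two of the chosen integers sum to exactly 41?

11

A set avoiding the sum 41 can contain at most one of each pair {x, 41−x}, plus the 5 elements whose complement lies outside the range.
The integers 11, …, 20 (10 of them) are such a set: any two sum to at least 11+12 = 23 and at most 19+20 = 39 < 41.
Any 11th integer completes one of the 5 pairs, so 11 choices force a sum of 41.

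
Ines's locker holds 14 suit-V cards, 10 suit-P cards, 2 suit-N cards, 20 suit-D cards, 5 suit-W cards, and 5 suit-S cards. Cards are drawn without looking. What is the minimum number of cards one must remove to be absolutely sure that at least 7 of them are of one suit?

31

By the pigeonhole principle, the 6 suits are the holes; the cards drawn are the pigeons.
To avoid 7 of any one suit, the worst case takes at most 6 of each suit, or every card of a suit that has fewer than 6.
That gives 6 + 6 + 2 + 6 + 5 + 5 = 30 cards with no suit reaching 7.
The next card forces some suit to 7, so 30 + 1 = 31.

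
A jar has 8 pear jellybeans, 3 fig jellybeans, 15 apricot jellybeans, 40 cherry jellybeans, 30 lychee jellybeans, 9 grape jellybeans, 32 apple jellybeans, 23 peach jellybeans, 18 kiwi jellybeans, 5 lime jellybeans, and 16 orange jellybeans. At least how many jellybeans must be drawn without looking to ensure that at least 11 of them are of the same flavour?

96

By the pigeonhole principle, the 11 flavours are the holes; the jellybeans drawn are the pigeons.
To avoid 11 of any one flavour, the worst case takes at most 10 of each flavour, or every jellybean of a flavour that has fewer than 10.
That gives 8 + 3 + 10 + 10 + 10 + 9 + 10 + 10 + 10 + 5 + 10 = 95 jellybeans with no flavour reaching 11.
The next jellybean forces some flavour to 11, so 95 + 1 = 96.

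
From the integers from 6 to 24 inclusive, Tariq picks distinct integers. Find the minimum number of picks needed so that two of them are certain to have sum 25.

Two chosen integers sum to 25 exactly when both halves of some pair {x, 25−x} with 6 ≤ x ≤ 25−x ≤ 19 are chosen — 7 such pairs.
The remaining 5 elements (those with no distinct partner in range) can never complete a 25-sum, so the worst case takes all of them and one from each pair: 5 + 7 = 12.
By the pigeonhole principle, the 13th integer has to be the second member of some pair, so 12 + 1 = 13.

13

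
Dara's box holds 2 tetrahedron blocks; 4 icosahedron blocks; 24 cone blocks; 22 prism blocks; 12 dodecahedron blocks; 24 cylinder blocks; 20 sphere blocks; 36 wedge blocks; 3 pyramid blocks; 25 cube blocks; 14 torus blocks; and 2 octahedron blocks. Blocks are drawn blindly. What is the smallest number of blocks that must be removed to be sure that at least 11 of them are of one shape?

An adversary could hand out at most 10 blocks per shape (4 shapes run out sooner): 2 + 4 + 10 + 10 + 10 + 10 + 10 + 10 + 3 + 10 + 10 + 2 = 91 blocks and still no shape has 11.
By the pigeonhole principle, one more block lands in a shape already at 10, so 92 draws are enough and 91 are not.

92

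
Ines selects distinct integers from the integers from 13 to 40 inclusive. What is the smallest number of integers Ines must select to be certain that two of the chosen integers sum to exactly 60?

Two chosen integers sum to 60 exactly when both halves of some pair {x, 60−x} with 20 ≤ x ≤ 60−x ≤ 40 are chosen — 10 such pairs.
The remaining 8 elements (those with no distinct partner in range) can never complete a 60-sum, so the worst case takes all of them and one from each pair: 8 + 10 = 18.
By pigeonhole, the 19th integer has to be the second member of some pair, so 18 + 1 = 19.

19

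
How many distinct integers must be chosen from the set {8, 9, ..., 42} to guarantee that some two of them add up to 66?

27

Two chosen integers sum to 66 exactly when both halves of some pair {x, 66−x} with 24 ≤ x ≤ 66−x ≤ 42 are chosen — 9 such pairs.
The remaining 17 elements (those with no distinct partner in range) can never complete a 66-sum, so the worst case takes all of them and one from each pair: 17 + 9 = 26.
The 27th integer has to be the second member of some pair, so 26 + 1 = 27.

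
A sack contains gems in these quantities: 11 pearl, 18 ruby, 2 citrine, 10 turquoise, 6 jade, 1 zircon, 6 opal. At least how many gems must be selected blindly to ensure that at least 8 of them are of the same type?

An adversary could hand out at most 7 gems per type (4 types run out sooner): 7 + 7 + 2 + 7 + 6 + 1 + 6 = 36 gems and still no type has 8.
By the pigeonhole principle, one more gem lands in a type already at 7, so 37 draws are enough and 36 are not.

37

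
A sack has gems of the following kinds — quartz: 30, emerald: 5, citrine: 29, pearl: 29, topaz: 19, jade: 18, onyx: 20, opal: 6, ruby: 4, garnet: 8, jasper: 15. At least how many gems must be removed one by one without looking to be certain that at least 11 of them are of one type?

94

An adversary could hand out at most 10 gems per type (4 types run out sooner): 10 + 5 + 10 + 10 + 10 + 10 + 10 + 6 + 4 + 8 + 10 = 93 gems and still no type has 11.
By pigeonhole, one more gem lands in a type already at 10, so 94 draws are enough and 93 are not.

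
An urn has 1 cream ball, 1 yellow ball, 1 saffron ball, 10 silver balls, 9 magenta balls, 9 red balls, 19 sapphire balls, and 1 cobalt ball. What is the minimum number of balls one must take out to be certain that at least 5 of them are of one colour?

An adversary could hand out at most 4 balls per colour (4 colours run out sooner): 1 + 1 + 1 + 4 + 4 + 4 + 4 + 1 = 20 balls and still no colour has 5.
One more ball lands in a colour already at 4, so 21 draws are enough and 20 are not.

21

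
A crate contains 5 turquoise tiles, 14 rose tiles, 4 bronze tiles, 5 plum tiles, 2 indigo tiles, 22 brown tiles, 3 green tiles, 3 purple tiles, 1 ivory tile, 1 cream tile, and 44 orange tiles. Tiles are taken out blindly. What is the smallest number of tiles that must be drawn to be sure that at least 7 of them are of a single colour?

43

Put each drawn tile into a box by colour. The largest draw with every box below 7 takes min(count, 6) from each colour; colours with fewer than 6 contribute all they have.
Σ min(cᵢ, 6) = 5 + 6 + 4 + 5 + 2 + 6 + 3 + 3 + 1 + 1 + 6 = 42.
Draw number 42 + 1 = 43 must push one box to 7.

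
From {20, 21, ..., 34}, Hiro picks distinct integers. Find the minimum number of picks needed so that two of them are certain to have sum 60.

A set avoiding the sum 60 can contain at most one of each pair {x, 60−x}, plus the 7 elements whose complement lies outside the range or equal to its own complement.
The integers 20, …, 30 (11 of them) are such a set: any two sum to at least 20+21 = 41 and at most 29+30 = 59 < 60.
By pigeonhole, any 12th integer completes one of the 4 pairs, so 12 choices force a sum of 60.

12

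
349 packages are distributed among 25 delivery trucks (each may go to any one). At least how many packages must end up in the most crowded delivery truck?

14

The 25 delivery trucks are the holes and the 349 packages are the pigeons.
If every delivery truck held at most 13 packages, the total would be at most 25 × 13 = 325, which is less than 349.
So some delivery truck holds at least ⌈349/25⌉ = 14 packages.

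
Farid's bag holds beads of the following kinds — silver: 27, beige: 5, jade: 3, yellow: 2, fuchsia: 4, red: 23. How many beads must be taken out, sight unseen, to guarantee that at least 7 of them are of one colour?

27

Pigeonhole: the 6 colours are the holes; the beads drawn are the pigeons.
To avoid 7 of any one colour, the worst case takes at most 6 of each colour, or every bead of a colour that has fewer than 6.
That gives 6 + 5 + 3 + 2 + 4 + 6 = 26 beads with no colour reaching 7.
The next bead forces some colour to 7, so 26 + 1 = 27.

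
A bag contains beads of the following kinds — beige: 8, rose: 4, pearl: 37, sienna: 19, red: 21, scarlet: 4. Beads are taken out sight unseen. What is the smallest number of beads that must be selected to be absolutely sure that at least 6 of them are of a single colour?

29

An adversary could hand out at most 5 beads per colour (rose, scarlet run out sooner): 5 + 4 + 5 + 5 + 5 + 4 = 28 beads and still no colour has 6.
By the pigeonhole principle, one more bead lands in a colour already at 5, so 29 draws are enough and 28 are not.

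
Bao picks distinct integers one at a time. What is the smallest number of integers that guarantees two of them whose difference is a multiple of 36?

37

Integers whose pairwise differences are multiples of 36 are exactly those sharing a remainder mod 36. By the pigeonhole principle, the 36 residue classes mod 36 are the pigeonholes.
With 36 integers one could put 1 in each residue class and have no class reach 2.
The 37th integer pushes some class to 2, so 36·1 + 1 = 37.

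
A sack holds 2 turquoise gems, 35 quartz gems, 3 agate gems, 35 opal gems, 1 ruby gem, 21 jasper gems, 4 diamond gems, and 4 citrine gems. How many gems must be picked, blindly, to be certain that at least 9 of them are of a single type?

An adversary could hand out at most 8 gems per type (5 types run out sooner): 2 + 8 + 3 + 8 + 1 + 8 + 4 + 4 = 38 gems and still no type has 9.
One more gem lands in a type already at 8, so 39 draws are enough and 38 are not.

39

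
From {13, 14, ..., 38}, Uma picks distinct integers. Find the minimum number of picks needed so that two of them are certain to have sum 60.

19

Group the elements by complementary pair {x, 60−x}: {22,38}, {23,37}, {24,36}, …, giving 8 two-element pairs, the single value 30 (it cannot pair with itself since the integers are distinct), and 9 integers whose partner 60−x falls outside [13,38].
Pigeonhole: treating each of those 18 groups as a pigeonhole, one can pick one integer per group — 18 integers — with no two summing to 60.
The 19th integer lands in an occupied pair, forcing a sum of 60.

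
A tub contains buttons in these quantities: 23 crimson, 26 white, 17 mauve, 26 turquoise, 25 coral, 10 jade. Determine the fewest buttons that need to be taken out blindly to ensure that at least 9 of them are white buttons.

110

In the worst case for collecting white buttons, every non-white button comes out first.
There are 23 + 17 + 26 + 25 + 10 = 101 non-white buttons altogether.
After those, each further button must be white, so 101 + 9 = 110 draws guarantee 9 white buttons.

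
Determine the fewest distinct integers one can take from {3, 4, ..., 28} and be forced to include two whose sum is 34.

Group the elements by complementary pair {x, 34−x}: {6,28}, {7,27}, {8,26}, …, giving 11 two-element pairs, the single value 17 (it cannot pair with itself since the integers are distinct), and 3 integers whose partner 34−x falls outside [3,28].
Pigeonhole: treating each of those 15 groups as a pigeonhole, one can pick one integer per group — 15 integers — with no two summing to 34.
The 16th integer lands in an occupied pair, forcing a sum of 34.

16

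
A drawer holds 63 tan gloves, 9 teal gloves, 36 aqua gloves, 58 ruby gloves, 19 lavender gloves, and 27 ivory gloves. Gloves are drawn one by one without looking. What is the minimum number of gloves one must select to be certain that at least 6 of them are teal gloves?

In the worst case for collecting teal gloves, every non-teal glove comes out first.
There are 63 + 36 + 58 + 19 + 27 = 203 non-teal gloves altogether.
After those, each further glove must be teal, so 203 + 6 = 209 draws guarantee 6 teal gloves.

209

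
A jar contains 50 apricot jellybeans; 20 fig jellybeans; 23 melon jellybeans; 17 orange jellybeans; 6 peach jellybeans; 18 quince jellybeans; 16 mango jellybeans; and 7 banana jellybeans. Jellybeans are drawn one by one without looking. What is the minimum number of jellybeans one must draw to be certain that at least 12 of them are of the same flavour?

Put each drawn jellybean into a box by flavour. The largest draw with every box below 12 takes min(count, 11) from each flavour; flavours with fewer than 11 contribute all they have.
Σ min(cᵢ, 11) = 11 + 11 + 11 + 11 + 6 + 11 + 11 + 7 = 79.
Draw number 79 + 1 = 80 must push one box to 12.

80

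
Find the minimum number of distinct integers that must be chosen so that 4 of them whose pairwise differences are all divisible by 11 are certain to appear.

Integers whose pairwise differences are multiples of 11 are exactly those sharing a remainder mod 11. The 11 residue classes mod 11 are the pigeonholes.
With 33 integers one could put 3 in each residue class and have no class reach 4.
The 34th integer pushes some class to 4, so 11·3 + 1 = 34.

34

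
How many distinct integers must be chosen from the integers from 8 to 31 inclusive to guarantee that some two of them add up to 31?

17

Two chosen integers sum to 31 exactly when both halves of some pair {x, 31−x} with 8 ≤ x ≤ 31−x ≤ 23 are chosen — 8 such pairs.
The remaining 8 elements (those with no distinct partner in range) can never complete a 31-sum, so the worst case takes all of them and one from each pair: 8 + 8 = 16.
By pigeonhole, the 17th integer has to be the second member of some pair, so 16 + 1 = 17.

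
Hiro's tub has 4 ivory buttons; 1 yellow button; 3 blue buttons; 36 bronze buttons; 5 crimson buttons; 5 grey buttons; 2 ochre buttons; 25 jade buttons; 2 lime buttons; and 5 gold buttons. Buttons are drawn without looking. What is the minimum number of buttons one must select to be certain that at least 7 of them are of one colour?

An adversary could hand out at most 6 buttons per colour (8 colours run out sooner): 4 + 1 + 3 + 6 + 5 + 5 + 2 + 6 + 2 + 5 = 39 buttons and still no colour has 7.
One more button lands in a colour already at 6, so 40 draws are enough and 39 are not.

40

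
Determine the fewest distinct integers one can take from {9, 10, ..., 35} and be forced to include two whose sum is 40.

Group the elements by complementary pair {x, 40−x}: {9,31}, {10,30}, {11,29}, …, giving 11 two-element pairs, the single value 20 (it cannot pair with itself since the integers are distinct), and 4 integers whose partner 40−x falls outside [9,35].
By the pigeonhole principle, treating each of those 16 groups as a pigeonhole, one can pick one integer per group — 16 integers — with no two summing to 40.
The 17th integer lands in an occupied pair, forcing a sum of 40.

17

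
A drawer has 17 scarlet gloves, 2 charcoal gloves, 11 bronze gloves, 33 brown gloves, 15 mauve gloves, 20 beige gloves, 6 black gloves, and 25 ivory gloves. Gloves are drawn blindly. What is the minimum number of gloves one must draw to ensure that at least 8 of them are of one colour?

By the pigeonhole principle, the 8 colours are the holes; the gloves drawn are the pigeons.
To avoid 8 of any one colour, the worst case takes at most 7 of each colour, or every glove of a colour that has fewer than 7.
That gives 7 + 2 + 7 + 7 + 7 + 7 + 6 + 7 = 50 gloves with no colour reaching 8.
The next glove forces some colour to 8, so 50 + 1 = 51.

51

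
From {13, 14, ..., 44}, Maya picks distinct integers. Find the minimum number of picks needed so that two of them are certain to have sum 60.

Group the elements by complementary pair {x, 60−x}: {16,44}, {17,43}, {18,42}, …, giving 14 two-element pairs; the single value 30 (it cannot pair with itself since the integers are distinct); and 3 integers whose partner 60−x falls outside [13,44].
By the pigeonhole principle, treating each of those 18 groups as a pigeonhole, one can pick one integer per group — 18 integers — with no two summing to 60.
The 19th integer lands in an occupied pair, forcing a sum of 60.

19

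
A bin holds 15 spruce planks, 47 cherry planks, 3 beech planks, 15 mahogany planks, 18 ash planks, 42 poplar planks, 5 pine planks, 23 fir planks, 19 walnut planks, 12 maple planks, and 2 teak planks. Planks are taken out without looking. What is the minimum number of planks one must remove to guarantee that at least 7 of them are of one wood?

59

The 11 woods are the holes; the planks drawn are the pigeons.
To avoid 7 of any one wood, the worst case takes at most 6 of each wood, or every plank of a wood that has fewer than 6.
That gives 6 + 6 + 3 + 6 + 6 + 6 + 5 + 6 + 6 + 6 + 2 = 58 planks with no wood reaching 7.
The next plank forces some wood to 7, so 58 + 1 = 59.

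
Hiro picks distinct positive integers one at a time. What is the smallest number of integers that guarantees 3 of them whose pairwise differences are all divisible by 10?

21

Integers whose pairwise differences are multiples of 10 are exactly those sharing a remainder mod 10. Pigeonhole: the 10 residue classes mod 10 are the pigeonholes.
With 20 integers one could put 2 in each residue class and have no class reach 3.
The 21st integer pushes some class to 3, so 10·2 + 1 = 21.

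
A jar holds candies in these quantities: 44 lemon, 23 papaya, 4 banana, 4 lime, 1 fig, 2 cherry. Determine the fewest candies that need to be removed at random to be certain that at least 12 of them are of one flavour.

34

Put each drawn candy into a box by flavour. The largest draw with every box below 12 takes min(count, 11) from each flavour; flavours with fewer than 11 contribute all they have.
Σ min(cᵢ, 11) = 11 + 11 + 4 + 4 + 1 + 2 = 33.
Draw number 33 + 1 = 34 must push one box to 12.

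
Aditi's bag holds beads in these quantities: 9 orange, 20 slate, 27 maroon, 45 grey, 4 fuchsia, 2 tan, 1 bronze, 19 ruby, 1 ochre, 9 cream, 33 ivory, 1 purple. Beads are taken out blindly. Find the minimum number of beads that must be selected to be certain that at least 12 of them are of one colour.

83

The 12 colours are the holes; the beads drawn are the pigeons.
To avoid 12 of any one colour, the worst case takes at most 11 of each colour, or every bead of a colour that has fewer than 11.
That gives 9 + 11 + 11 + 11 + 4 + 2 + 1 + 11 + 1 + 9 + 11 + 1 = 82 beads with no colour reaching 12.
The next bead forces some colour to 12, so 82 + 1 = 83.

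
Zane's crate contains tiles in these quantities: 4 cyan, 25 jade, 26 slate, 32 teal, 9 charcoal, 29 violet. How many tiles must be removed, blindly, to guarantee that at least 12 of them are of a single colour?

The 6 colours are the holes; the tiles drawn are the pigeons.
To avoid 12 of any one colour, the worst case takes at most 11 of each colour, or every tile of a colour that has fewer than 11.
That gives 4 + 11 + 11 + 11 + 9 + 11 = 57 tiles with no colour reaching 12.
The next tile forces some colour to 12, so 57 + 1 = 58.

58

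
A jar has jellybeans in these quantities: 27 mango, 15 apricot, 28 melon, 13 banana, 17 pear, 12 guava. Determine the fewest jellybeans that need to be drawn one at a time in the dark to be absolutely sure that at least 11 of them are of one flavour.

The 6 flavours are the holes; the jellybeans drawn are the pigeons.
To avoid 11 of any one flavour, the worst case takes at most 10 of each flavour.
That gives 10 + 10 + 10 + 10 + 10 + 10 = 60 jellybeans with no flavour reaching 11.
The next jellybean forces some flavour to 11, so 60 + 1 = 61.

61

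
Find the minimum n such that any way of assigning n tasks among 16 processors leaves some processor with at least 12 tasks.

With 176 tasks one could put exactly 11 in each of the 16 processors, and no processor would reach 12.
One more task must land in a processor that already has 11, giving it 12.
So 16 × 11 + 1 = 177 tasks are required.

177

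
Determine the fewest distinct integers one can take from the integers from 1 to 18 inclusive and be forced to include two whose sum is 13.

13

A set avoiding the sum 13 can contain at most one of each pair {x, 13−x}, plus the 6 elements whose complement lies outside the range.
The integers 7, …, 18 (12 of them) are such a set: any two sum to at least 7+8 = 15 > 13.
Any 13th integer completes one of the 6 pairs, so 13 choices force a sum of 13.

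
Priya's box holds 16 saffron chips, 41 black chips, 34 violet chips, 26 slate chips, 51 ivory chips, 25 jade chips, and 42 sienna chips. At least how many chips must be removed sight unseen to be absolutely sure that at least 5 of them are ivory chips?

189

In the worst case for collecting ivory chips, every non-ivory chip comes out first.
There are 16 + 41 + 34 + 26 + 25 + 42 = 184 non-ivory chips altogether.
After those, each further chip must be ivory, so 184 + 5 = 189 draws guarantee 5 ivory chips.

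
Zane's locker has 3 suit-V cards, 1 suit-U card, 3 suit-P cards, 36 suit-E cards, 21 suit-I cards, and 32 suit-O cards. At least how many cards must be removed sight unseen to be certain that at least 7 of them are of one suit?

The 6 suits are the holes; the cards drawn are the pigeons.
To avoid 7 of any one suit, the worst case takes at most 6 of each suit, or every card of a suit that has fewer than 6.
That gives 3 + 1 + 3 + 6 + 6 + 6 = 25 cards with no suit reaching 7.
The next card forces some suit to 7, so 25 + 1 = 26.

26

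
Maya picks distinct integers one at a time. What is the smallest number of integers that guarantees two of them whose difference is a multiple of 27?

Integers whose pairwise differences are multiples of 27 are exactly those sharing a remainder mod 27. The 27 residue classes mod 27 are the pigeonholes.
With 27 integers one could put 1 in each residue class and have no class reach 2.
The 28th integer pushes some class to 2, so 27·1 + 1 = 28.

28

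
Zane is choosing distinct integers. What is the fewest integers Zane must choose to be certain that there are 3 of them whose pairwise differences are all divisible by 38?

Integers whose pairwise differences are multiples of 38 are exactly those sharing a remainder mod 38. The 38 residue classes mod 38 are the pigeonholes.
With 76 integers one could put 2 in each residue class and have no class reach 3.
The 77th integer pushes some class to 3, so 38·2 + 1 = 77.

77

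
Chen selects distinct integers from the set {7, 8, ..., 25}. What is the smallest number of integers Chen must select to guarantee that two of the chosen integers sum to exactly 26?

Two chosen integers sum to 26 exactly when both halves of some pair {x, 26−x} with 7 ≤ x ≤ 26−x ≤ 19 are chosen — 6 such pairs.
The remaining 7 elements (those with no distinct partner in range) can never complete a 26-sum, so the worst case takes all of them and one from each pair: 7 + 6 = 13.
By pigeonhole, the 14th integer has to be the second member of some pair, so 13 + 1 = 14.

14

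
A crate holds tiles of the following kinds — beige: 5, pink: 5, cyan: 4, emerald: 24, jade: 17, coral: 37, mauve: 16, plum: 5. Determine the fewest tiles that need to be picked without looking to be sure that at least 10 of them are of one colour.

By pigeonhole, the 8 colours are the holes; the tiles drawn are the pigeons.
To avoid 10 of any one colour, the worst case takes at most 9 of each colour, or every tile of a colour that has fewer than 9.
That gives 5 + 5 + 4 + 9 + 9 + 9 + 9 + 5 = 55 tiles with no colour reaching 10.
The next tile forces some colour to 10, so 55 + 1 = 56.

56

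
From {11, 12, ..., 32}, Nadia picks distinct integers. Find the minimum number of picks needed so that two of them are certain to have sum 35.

Group the elements by complementary pair {x, 35−x}: {11,24}, {12,23}, {13,22}, …, giving 7 two-element pairs and 8 integers whose partner 35−x falls outside [11,32].
Treating each of those 15 groups as a pigeonhole, one can pick one integer per group — 15 integers — with no two summing to 35.
The 16th integer lands in an occupied pair, forcing a sum of 35.

16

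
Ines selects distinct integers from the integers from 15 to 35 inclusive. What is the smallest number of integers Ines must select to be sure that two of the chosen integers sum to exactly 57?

Two chosen integers sum to 57 exactly when both halves of some pair {x, 57−x} with 22 ≤ x ≤ 57−x ≤ 35 are chosen — 7 such pairs.
The remaining 7 elements (those with no distinct partner in range) can never complete a 57-sum, so the worst case takes all of them and one from each pair: 7 + 7 = 14.
Pigeonhole: the 15th integer has to be the second member of some pair, so 14 + 1 = 15.

15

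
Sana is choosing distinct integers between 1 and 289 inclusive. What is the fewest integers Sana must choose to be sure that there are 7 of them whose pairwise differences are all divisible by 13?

79

Integers whose pairwise differences are multiples of 13 are exactly those sharing a remainder mod 13. Pigeonhole: the 13 residue classes mod 13 are the pigeonholes.
With 78 integers one could put 6 in each residue class and have no class reach 7.
The 79th integer pushes some class to 7, so 13·6 + 1 = 79.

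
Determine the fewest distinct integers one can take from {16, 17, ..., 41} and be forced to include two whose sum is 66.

19

Group the elements by complementary pair {x, 66−x}: {25,41}, {26,40}, {27,39}, …, giving 8 two-element pairs, the single value 33 (it cannot pair with itself since the integers are distinct), and 9 integers whose partner 66−x falls outside [16,41].
Pigeonhole: treating each of those 18 groups as a pigeonhole, one can pick one integer per group — 18 integers — with no two summing to 66.
The 19th integer lands in an occupied pair, forcing a sum of 66.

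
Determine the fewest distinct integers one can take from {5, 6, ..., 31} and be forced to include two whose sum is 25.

Two chosen integers sum to 25 exactly when both halves of some pair {x, 25−x} with 5 ≤ x ≤ 25−x ≤ 20 are chosen — 8 such pairs.
The remaining 11 elements (those with no distinct partner in range) can never complete a 25-sum, so the worst case takes all of them and one from each pair: 11 + 8 = 19.
The 20th integer has to be the second member of some pair, so 19 + 1 = 20.

20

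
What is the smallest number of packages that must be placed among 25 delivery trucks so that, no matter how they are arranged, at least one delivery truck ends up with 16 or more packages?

376

With 375 packages one could put exactly 15 in each of the 25 delivery trucks, and no delivery truck would reach 16.
By the pigeonhole principle, one more package must land in a delivery truck that already has 15, giving it 16.
So 25 × 15 + 1 = 376 packages are required.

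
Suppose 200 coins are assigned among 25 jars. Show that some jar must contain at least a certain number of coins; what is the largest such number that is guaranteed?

The 25 jars are the holes and the 200 coins are the pigeons.
If every jar held at most 7 coins, the total would be at most 25 × 7 = 175, which is less than 200.
So some jar holds at least ⌈200/25⌉ = 8 coins.

8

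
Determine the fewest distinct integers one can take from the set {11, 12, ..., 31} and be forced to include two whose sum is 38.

Two chosen integers sum to 38 exactly when both halves of some pair {x, 38−x} with 11 ≤ x ≤ 38−x ≤ 27 are chosen — 8 such pairs.
The remaining 5 elements (those with no distinct partner in range) can never complete a 38-sum, so the worst case takes all of them and one from each pair: 5 + 8 = 13.
The 14th integer has to be the second member of some pair, so 13 + 1 = 14.

14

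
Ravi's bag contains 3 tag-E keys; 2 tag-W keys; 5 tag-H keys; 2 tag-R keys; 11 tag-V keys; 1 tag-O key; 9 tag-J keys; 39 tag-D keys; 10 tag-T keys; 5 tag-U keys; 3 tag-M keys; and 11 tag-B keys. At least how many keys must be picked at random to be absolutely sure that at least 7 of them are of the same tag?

The 12 tags are the holes; the keys drawn are the pigeons.
To avoid 7 of any one tag, the worst case takes at most 6 of each tag, or every key of a tag that has fewer than 6.
That gives 3 + 2 + 5 + 2 + 6 + 1 + 6 + 6 + 6 + 5 + 3 + 6 = 51 keys with no tag reaching 7.
The next key forces some tag to 7, so 51 + 1 = 52.

52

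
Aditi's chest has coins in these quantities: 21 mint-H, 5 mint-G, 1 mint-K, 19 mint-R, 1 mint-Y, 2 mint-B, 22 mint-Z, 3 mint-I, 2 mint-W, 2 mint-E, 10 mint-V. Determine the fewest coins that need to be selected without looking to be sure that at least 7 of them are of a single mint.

41

By pigeonhole, put each drawn coin into a box by mint. The largest draw with every box below 7 takes min(count, 6) from each mint; mints with fewer than 6 contribute all they have.
Σ min(cᵢ, 6) = 6 + 5 + 1 + 6 + 1 + 2 + 6 + 3 + 2 + 2 + 6 = 40.
Draw number 40 + 1 = 41 must push one box to 7.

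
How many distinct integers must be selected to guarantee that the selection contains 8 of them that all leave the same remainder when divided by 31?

218

The 31 residue classes mod 31 are the pigeonholes.
With 217 integers one could put 7 in each residue class and have no class reach 8.
The 218th integer pushes some class to 8, so 31·7 + 1 = 218.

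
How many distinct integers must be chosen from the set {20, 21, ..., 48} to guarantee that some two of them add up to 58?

Two chosen integers sum to 58 exactly when both halves of some pair {x, 58−x} with 20 ≤ x ≤ 58−x ≤ 38 are chosen — 9 such pairs.
The remaining 11 elements (those with no distinct partner in range) can never complete a 58-sum, so the worst case takes all of them and one from each pair: 11 + 9 = 20.
Pigeonhole: the 21st integer has to be the second member of some pair, so 20 + 1 = 21.

21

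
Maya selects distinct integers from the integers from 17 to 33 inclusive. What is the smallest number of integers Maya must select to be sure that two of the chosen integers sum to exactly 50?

10

Two chosen integers sum to 50 exactly when both halves of some pair {x, 50−x} with 17 ≤ x ≤ 50−x ≤ 33 are chosen — 8 such pairs.
The remaining 1 element (those with no distinct partner in range) can never complete a 50-sum, so the worst case takes all of them and one from each pair: 1 + 8 = 9.
By the pigeonhole principle, the 10th integer has to be the second member of some pair, so 9 + 1 = 10.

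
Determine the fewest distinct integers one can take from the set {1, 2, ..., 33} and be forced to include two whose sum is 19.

25

Two chosen integers sum to 19 exactly when both halves of some pair {x, 19−x} with 1 ≤ x ≤ 19−x ≤ 18 are chosen — 9 such pairs.
The remaining 15 elements (those with no distinct partner in range) can never complete a 19-sum, so the worst case takes all of them and one from each pair: 15 + 9 = 24.
The 25th integer has to be the second member of some pair, so 24 + 1 = 25.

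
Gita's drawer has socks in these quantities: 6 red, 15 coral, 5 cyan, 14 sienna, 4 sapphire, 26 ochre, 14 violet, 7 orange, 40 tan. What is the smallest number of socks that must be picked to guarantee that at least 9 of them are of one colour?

63

An adversary could hand out at most 8 socks per colour (4 colours run out sooner): 6 + 8 + 5 + 8 + 4 + 8 + 8 + 7 + 8 = 62 socks and still no colour has 9.
By pigeonhole, one more sock lands in a colour already at 8, so 63 draws are enough and 62 are not.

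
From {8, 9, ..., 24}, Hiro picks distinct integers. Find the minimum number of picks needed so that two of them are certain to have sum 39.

Two chosen integers sum to 39 exactly when both halves of some pair {x, 39−x} with 15 ≤ x ≤ 39−x ≤ 24 are chosen — 5 such pairs.
The remaining 7 elements (those with no distinct partner in range) can never complete a 39-sum, so the worst case takes all of them and one from each pair: 7 + 5 = 12.
The 13th integer has to be the second member of some pair, so 12 + 1 = 13.

13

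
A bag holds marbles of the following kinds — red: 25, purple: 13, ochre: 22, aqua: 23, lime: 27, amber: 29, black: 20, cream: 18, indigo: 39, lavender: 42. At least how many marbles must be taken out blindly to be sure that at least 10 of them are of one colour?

91

By pigeonhole, the 10 colours are the holes; the marbles drawn are the pigeons.
To avoid 10 of any one colour, the worst case takes at most 9 of each colour.
That gives 9 + 9 + 9 + 9 + 9 + 9 + 9 + 9 + 9 + 9 = 90 marbles with no colour reaching 10.
The next marble forces some colour to 10, so 90 + 1 = 91.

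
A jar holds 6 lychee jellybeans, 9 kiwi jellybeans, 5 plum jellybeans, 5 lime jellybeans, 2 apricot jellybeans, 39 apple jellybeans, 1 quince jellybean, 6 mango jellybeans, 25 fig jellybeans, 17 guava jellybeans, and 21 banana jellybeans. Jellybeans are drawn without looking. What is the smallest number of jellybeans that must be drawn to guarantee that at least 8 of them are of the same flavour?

61

Put each drawn jellybean into a box by flavour. The largest draw with every box below 8 takes min(count, 7) from each flavour; flavours with fewer than 7 contribute all they have.
Σ min(cᵢ, 7) = 6 + 7 + 5 + 5 + 2 + 7 + 1 + 6 + 7 + 7 + 7 = 60.
Draw number 60 + 1 = 61 must push one box to 8.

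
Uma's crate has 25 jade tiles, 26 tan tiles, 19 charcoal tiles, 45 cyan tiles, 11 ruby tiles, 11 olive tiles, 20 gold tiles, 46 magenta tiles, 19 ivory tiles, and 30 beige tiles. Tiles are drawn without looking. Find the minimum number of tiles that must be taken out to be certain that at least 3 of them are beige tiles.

225

In the worst case for collecting beige tiles, every non-beige tile comes out first.
There are 25 + 26 + 19 + 45 + 11 + 11 + 20 + 46 + 19 = 222 non-beige tiles altogether.
After those, each further tile must be beige, so 222 + 3 = 225 draws guarantee 3 beige tiles.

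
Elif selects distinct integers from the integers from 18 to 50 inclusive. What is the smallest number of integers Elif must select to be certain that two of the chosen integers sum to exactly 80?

A set avoiding the sum 80 can contain at most one of each pair {x, 80−x}, plus the 13 elements whose complement lies outside the range or equal to its own complement.
The integers 18, …, 40 (23 of them) are such a set: any two sum to at least 18+19 = 37 and at most 39+40 = 79 < 80.
By the pigeonhole principle, any 24th integer completes one of the 10 pairs, so 24 choices force a sum of 80.

24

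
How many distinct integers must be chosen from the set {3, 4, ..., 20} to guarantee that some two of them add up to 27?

12

A set avoiding the sum 27 can contain at most one of each pair {x, 27−x}, plus the 4 elements whose complement lies outside the range.
The integers 3, …, 13 (11 of them) are such a set: any two sum to at least 3+4 = 7 and at most 12+13 = 25 < 27.
Any 12th integer completes one of the 7 pairs, so 12 choices force a sum of 27.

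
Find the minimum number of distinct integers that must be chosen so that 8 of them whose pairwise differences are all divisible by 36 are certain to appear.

253

Integers whose pairwise differences are multiples of 36 are exactly those sharing a remainder mod 36. The 36 residue classes mod 36 are the pigeonholes.
With 252 integers one could put 7 in each residue class and have no class reach 8.
The 253rd integer pushes some class to 8, so 36·7 + 1 = 253.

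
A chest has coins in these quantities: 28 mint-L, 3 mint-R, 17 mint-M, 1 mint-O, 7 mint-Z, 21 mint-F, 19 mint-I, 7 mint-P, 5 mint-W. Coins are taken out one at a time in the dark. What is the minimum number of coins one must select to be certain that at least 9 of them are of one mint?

56

Put each drawn coin into a box by mint. The largest draw with every box below 9 takes min(count, 8) from each mint; mints with fewer than 8 contribute all they have.
Σ min(cᵢ, 8) = 8 + 3 + 8 + 1 + 7 + 8 + 8 + 7 + 5 = 55.
Draw number 55 + 1 = 56 must push one box to 9.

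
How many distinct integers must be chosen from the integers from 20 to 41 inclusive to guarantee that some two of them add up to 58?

Group the elements by complementary pair {x, 58−x}: {20,38}, {21,37}, {22,36}, …, giving 9 two-element pairs, the single value 29 (it cannot pair with itself since the integers are distinct), and 3 integers whose partner 58−x falls outside [20,41].
By pigeonhole, treating each of those 13 groups as a pigeonhole, one can pick one integer per group — 13 integers — with no two summing to 58.
The 14th integer lands in an occupied pair, forcing a sum of 58.

14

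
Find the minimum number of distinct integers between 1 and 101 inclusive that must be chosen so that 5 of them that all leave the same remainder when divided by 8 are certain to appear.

By pigeonhole, the 8 residue classes mod 8 are the pigeonholes.
With 32 integers one could put 4 in each residue class and have no class reach 5.
The 33rd integer pushes some class to 5, so 8·4 + 1 = 33.

33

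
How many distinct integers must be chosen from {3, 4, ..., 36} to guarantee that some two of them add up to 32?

22

Two chosen integers sum to 32 exactly when both halves of some pair {x, 32−x} with 3 ≤ x ≤ 32−x ≤ 29 are chosen — 13 such pairs.
The remaining 8 elements (those with no distinct partner in range) can never complete a 32-sum, so the worst case takes all of them and one from each pair: 8 + 13 = 21.
Pigeonhole: the 22nd integer has to be the second member of some pair, so 21 + 1 = 22.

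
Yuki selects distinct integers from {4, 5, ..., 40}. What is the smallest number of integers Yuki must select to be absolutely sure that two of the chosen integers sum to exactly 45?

20

A set avoiding the sum 45 can contain at most one of each pair {x, 45−x}, plus the 1 element whose complement lies outside the range.
The integers 4, …, 22 (19 of them) are such a set: any two sum to at least 4+5 = 9 and at most 21+22 = 43 < 45.
Any 20th integer completes one of the 18 pairs, so 20 choices force a sum of 45.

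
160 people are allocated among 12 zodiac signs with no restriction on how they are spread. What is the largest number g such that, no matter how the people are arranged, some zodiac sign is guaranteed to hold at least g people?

14

The 12 zodiac signs are the holes and the 160 people are the pigeons.
If every zodiac sign held at most 13 people, the total would be at most 12 × 13 = 156, which is less than 160.
So some zodiac sign holds at least ⌈160/12⌉ = 14 people.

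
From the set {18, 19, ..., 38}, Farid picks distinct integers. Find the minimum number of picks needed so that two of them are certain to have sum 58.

13

A set avoiding the sum 58 can contain at most one of each pair {x, 58−x}, plus the 3 elements whose complement lies outside the range or equal to its own complement.
The integers 18, …, 29 (12 of them) are such a set: any two sum to at least 18+19 = 37 and at most 28+29 = 57 < 58.
Any 13th integer completes one of the 9 pairs, so 13 choices force a sum of 58.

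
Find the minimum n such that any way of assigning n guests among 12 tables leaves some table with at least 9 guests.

With 96 guests one could put exactly 8 in each of the 12 tables, and no table would reach 9.
One more guest must land in a table that already has 8, giving it 9.
So 12 × 8 + 1 = 97 guests are required.

97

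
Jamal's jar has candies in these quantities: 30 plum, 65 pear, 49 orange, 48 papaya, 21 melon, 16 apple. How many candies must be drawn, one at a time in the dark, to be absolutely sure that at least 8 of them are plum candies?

In the worst case for collecting plum candies, every non-plum candy comes out first.
There are 65 + 49 + 48 + 21 + 16 = 199 non-plum candies altogether.
After those, each further candy must be plum, so 199 + 8 = 207 draws guarantee 8 plum candies.

207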